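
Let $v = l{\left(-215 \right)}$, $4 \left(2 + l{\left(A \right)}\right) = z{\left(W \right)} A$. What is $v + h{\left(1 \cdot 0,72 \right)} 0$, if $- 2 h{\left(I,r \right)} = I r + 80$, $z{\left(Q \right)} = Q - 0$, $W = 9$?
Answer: $- \frac{1943}{4} \approx -485.75$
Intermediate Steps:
$z{\left(Q \right)} = Q$ ($z{\left(Q \right)} = Q + 0 = Q$)
$h{\left(I,r \right)} = -40 - \frac{I r}{2}$ ($h{\left(I,r \right)} = - \frac{I r + 80}{2} = - \frac{80 + I r}{2} = -40 - \frac{I r}{2}$)
$l{\left(A \right)} = -2 + \frac{9 A}{4}$
$v = - \frac{1943}{4}$ ($v = -2 + \frac{9}{4} \left(-215\right) = -2 - \frac{1935}{4} = - \frac{1943}{4} \approx -485.75$)
$v + h{\left(1 \cdot 0,72 \right)} 0 = - \frac{1943}{4} + \left(-40 - \frac{1}{2} \cdot 1 \cdot 0 \cdot 72\right) 0 = - \frac{1943}{4} + \left(-40 - 0 \cdot 72\right) 0 = - \frac{1943}{4} + \left(-40 + 0\right) 0 = - \frac{1943}{4} - 0 = - \frac{1943}{4} + 0 = - \frac{1943}{4}$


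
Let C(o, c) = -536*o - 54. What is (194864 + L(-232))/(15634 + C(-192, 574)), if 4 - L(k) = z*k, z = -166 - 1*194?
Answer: 27837/29623 ≈ 0.93971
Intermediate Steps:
z = -360 (z = -166 - 194 = -360)
L(k) = 4 + 360*k (L(k) = 4 - (-360)*k = 4 + 360*k)
C(o, c) = -54 - 536*o
(194864 + L(-232))/(15634 + C(-192, 574)) = (194864 + (4 + 360*(-232)))/(15634 + (-54 - 536*(-192))) = (194864 + (4 - 83520))/(15634 + (-54 + 102912)) = (194864 - 83516)/(15634 + 102858) = 111348/118492 = 111348*(1/118492) = 27837/29623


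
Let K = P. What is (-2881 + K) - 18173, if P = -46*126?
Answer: -26850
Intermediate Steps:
P = -5796
K = -5796
(-2881 + K) - 18173 = (-2881 - 5796) - 18173 = -8677 - 18173 = -26850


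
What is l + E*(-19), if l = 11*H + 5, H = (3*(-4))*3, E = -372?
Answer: 6677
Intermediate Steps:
H = -36 (H = -12*3 = -36)
l = -391 (l = 11*(-36) + 5 = -396 + 5 = -391)
l + E*(-19) = -391 - 372*(-19) = -391 + 7068 = 6677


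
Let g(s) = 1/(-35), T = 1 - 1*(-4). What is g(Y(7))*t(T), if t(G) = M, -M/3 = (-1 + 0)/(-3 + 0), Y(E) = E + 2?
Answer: 1/35 ≈ 0.028571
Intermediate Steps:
Y(E) = 2 + E
T = 5 (T = 1 + 4 = 5)
M = -1 (M = -3*(-1 + 0)/(-3 + 0) = -(-3)/(-3) = -(-3)*(-1)/3 = -3*⅓ = -1)
t(G) = -1
g(s) = -1/35
g(Y(7))*t(T) = -1/35*(-1) = 1/35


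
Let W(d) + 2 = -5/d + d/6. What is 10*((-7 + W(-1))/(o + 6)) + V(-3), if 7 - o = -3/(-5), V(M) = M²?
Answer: 1049/186 ≈ 5.6398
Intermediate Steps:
W(d) = -2 - 5/d + d/6 (W(d) = -2 + (-5/d + d/6) = -2 - 5/d + d/6)
o = 32/5 (o = 7 - (-3)/(-5) = 7 - (-3)*(-1)/5 = 7 - 1*⅗ = 7 - ⅗ = 32/5 ≈ 6.4000)
10*((-7 + W(-1))/(o + 6)) + V(-3) = 10*((-7 + (-2 - 5/(-1) + (⅙)*(-1)))/(32/5 + 6)) + (-3)² = 10*((-7 + (-2 - 5*(-1) - ⅙))/(62/5)) + 9 = 10*((-7 + (-2 + 5 - ⅙))*(5/62)) + 9 = 10*((-7 + 17/6)*(5/62)) + 9 = 10*(-25/6*5/62) + 9 = 10*(-125/372) + 9 = -625/186 + 9 = 1049/186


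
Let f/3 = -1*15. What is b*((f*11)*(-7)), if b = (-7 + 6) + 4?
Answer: 10395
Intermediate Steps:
f = -45 (f = 3*(-1*15) = 3*(-15) = -45)
b = 3 (b = -1 + 4 = 3)
b*((f*11)*(-7)) = 3*(-45*11*(-7)) = 3*(-495*(-7)) = 3*3465 = 10395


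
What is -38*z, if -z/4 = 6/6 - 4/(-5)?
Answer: 1368/5 ≈ 273.60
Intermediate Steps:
z = -36/5 (z = -4*(6/6 - 4/(-5)) = -4*(6*(1/6) - 4*(-1/5)) = -4*(1 + 4/5) = -4*9/5 = -36/5 ≈ -7.2000)
-38*z = -38*(-36/5) = 1368/5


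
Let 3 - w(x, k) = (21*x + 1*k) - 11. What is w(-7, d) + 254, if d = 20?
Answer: 395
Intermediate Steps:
w(x, k) = 14 - k - 21*x (w(x, k) = 3 - ((21*x + 1*k) - 11) = 3 - ((21*x + k) - 11) = 3 - ((k + 21*x) - 11) = 3 - (-11 + k + 21*x) = 3 + (11 - k - 21*x) = 14 - k - 21*x)
w(-7, d) + 254 = (14 - 1*20 - 21*(-7)) + 254 = (14 - 20 + 147) + 254 = 141 + 254 = 395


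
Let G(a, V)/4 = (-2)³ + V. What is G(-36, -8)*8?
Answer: -512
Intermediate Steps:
G(a, V) = -32 + 4*V (G(a, V) = 4*((-2)³ + V) = 4*(-8 + V) = -32 + 4*V)
G(-36, -8)*8 = (-32 + 4*(-8))*8 = (-32 - 32)*8 = -64*8 = -512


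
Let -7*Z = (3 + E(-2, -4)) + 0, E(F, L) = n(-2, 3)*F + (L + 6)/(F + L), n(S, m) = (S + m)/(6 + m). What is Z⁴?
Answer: 234256/15752961 ≈ 0.014871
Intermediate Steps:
n(S, m) = (S + m)/(6 + m)
E(F, L) = F/9 + (6 + L)/(F + L) (E(F, L) = ((-2 + 3)/(6 + 3))*F + (L + 6)/(F + L) = (1/9)*F + (6 + L)/(F + L) = ((⅑)*1)*F + (6 + L)/(F + L) = F/9 + (6 + L)/(F + L))
Z = -22/63 (Z = -((3 + (6 - 4 + (⅑)*(-2)² + (⅑)*(-2)*(-4))/(-2 - 4)) + 0)/7 = -((3 + (6 - 4 + (⅑)*4 + 8/9)/(-6)) + 0)/7 = -((3 - (6 - 4 + 4/9 + 8/9)/6) + 0)/7 = -((3 - ⅙*10/3) + 0)/7 = -((3 - 5/9) + 0)/7 = -(22/9 + 0)/7 = -⅐*22/9 = -22/63 ≈ -0.34921)
Z⁴ = (-22/63)⁴ = 234256/15752961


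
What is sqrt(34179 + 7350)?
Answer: sqrt(41529) ≈ 203.79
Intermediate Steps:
sqrt(34179 + 7350) = sqrt(41529)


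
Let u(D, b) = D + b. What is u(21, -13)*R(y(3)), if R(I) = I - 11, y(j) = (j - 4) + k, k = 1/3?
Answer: -280/3 ≈ -93.333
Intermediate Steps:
k = ⅓ ≈ 0.33333
y(j) = -11/3 + j (y(j) = (j - 4) + ⅓ = (-4 + j) + ⅓ = -11/3 + j)
R(I) = -11 + I
u(21, -13)*R(y(3)) = (21 - 13)*(-11 + (-11/3 + 3)) = 8*(-11 - ⅔) = 8*(-35/3) = -280/3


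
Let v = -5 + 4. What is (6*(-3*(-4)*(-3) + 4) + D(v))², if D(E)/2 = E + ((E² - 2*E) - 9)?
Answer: 42436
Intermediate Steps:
v = -1
D(E) = -18 - 2*E + 2*E² (D(E) = 2*(E + ((E² - 2*E) - 9)) = 2*(E + (-9 + E² - 2*E)) = 2*(-9 + E² - E) = -18 - 2*E + 2*E²)
(6*(-3*(-4)*(-3) + 4) + D(v))² = (6*(-3*(-4)*(-3) + 4) + (-18 - 2*(-1) + 2*(-1)²))² = (6*(12*(-3) + 4) + (-18 + 2 + 2*1))² = (6*(-36 + 4) + (-18 + 2 + 2))² = (6*(-32) - 14)² = (-192 - 14)² = (-206)² = 42436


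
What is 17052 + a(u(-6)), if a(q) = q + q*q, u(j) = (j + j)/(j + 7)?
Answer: 17184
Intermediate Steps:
u(j) = 2*j/(7 + j) (u(j) = (2*j)/(7 + j) = 2*j/(7 + j))
a(q) = q + q²
17052 + a(u(-6)) = 17052 + (2*(-6)/(7 - 6))*(1 + 2*(-6)/(7 - 6)) = 17052 + (2*(-6)/1)*(1 + 2*(-6)/1) = 17052 + (2*(-6)*1)*(1 + 2*(-6)*1) = 17052 - 12*(1 - 12) = 17052 - 12*(-11) = 17052 + 132 = 17184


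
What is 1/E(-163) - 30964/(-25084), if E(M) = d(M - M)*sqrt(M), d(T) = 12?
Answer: 7741/6271 - I*sqrt(163)/1956 ≈ 1.2344 - 0.0065272*I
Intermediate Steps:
E(M) = 12*sqrt(M)
1/E(-163) - 30964/(-25084) = 1/(12*sqrt(-163)) - 30964/(-25084) = 1/(12*(I*sqrt(163))) - 30964*(-1)/25084 = 1/(12*I*sqrt(163)) - 1*(-7741/6271) = -I*sqrt(163)/1956 + 7741/6271 = 7741/6271 - I*sqrt(163)/1956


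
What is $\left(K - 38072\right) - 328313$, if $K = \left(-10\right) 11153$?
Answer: $-477915$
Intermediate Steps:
$K = -111530$
$\left(K - 38072\right) - 328313 = \left(-111530 - 38072\right) - 328313 = -149602 - 328313 = -477915$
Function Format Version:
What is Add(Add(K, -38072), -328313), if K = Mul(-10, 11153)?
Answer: -477915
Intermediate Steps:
K = -111530
Add(Add(K, -38072), -328313) = Add(Add(-111530, -38072), -328313) = Add(-149602, -328313) = -477915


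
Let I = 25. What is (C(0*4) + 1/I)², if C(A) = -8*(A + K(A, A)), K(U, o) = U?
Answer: 1/625 ≈ 0.0016000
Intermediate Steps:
C(A) = -16*A (C(A) = -8*(A + A) = -16*A)
(C(0*4) + 1/I)² = (-0*4 + 1/25)² = (-16*0 + 1/25)² = (0 + 1/25)² = (1/25)² = 1/625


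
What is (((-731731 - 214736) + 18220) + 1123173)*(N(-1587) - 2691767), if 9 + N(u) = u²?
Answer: -33762547682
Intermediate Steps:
N(u) = -9 + u²
(((-731731 - 214736) + 18220) + 1123173)*(N(-1587) - 2691767) = (((-731731 - 214736) + 18220) + 1123173)*((-9 + (-1587)²) - 2691767) = ((-946467 + 18220) + 1123173)*((-9 + 2518569) - 2691767) = (-928247 + 1123173)*(2518560 - 2691767) = 194926*(-173207) = -33762547682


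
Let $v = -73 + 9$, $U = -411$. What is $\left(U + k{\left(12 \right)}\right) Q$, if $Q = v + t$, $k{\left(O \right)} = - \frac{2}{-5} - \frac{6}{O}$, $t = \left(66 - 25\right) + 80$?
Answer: $- \frac{234327}{10} \approx -23433.0$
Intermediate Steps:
$v = -64$
$t = 121$ ($t = 41 + 80 = 121$)
$k{\left(O \right)} = \frac{2}{5} - \frac{6}{O}$ ($k{\left(O \right)} = \left(-2\right) \left(- \frac{1}{5}\right) - \frac{6}{O} = \frac{2}{5} - \frac{6}{O}$)
$Q = 57$ ($Q = -64 + 121 = 57$)
$\left(U + k{\left(12 \right)}\right) Q = \left(-411 + \left(\frac{2}{5} - \frac{6}{12}\right)\right) 57 = \left(-411 + \left(\frac{2}{5} - \frac{1}{2}\right)\right) 57 = \left(-411 - \frac{1}{10}\right) 57 = \left(- \frac{4111}{10}\right) 57 = - \frac{234327}{10}$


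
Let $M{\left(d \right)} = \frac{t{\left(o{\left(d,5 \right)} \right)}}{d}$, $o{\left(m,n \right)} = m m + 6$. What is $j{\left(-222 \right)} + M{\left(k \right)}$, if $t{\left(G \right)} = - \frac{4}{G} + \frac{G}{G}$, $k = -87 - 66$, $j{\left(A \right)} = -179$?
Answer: $- \frac{641290016}{3582495} \approx -179.01$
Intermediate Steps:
$o{\left(m,n \right)} = 6 + m^{2}$ ($o{\left(m,n \right)} = m^{2} + 6 = 6 + m^{2}$)
$k = -153$ ($k = -87 - 66 = -153$)
$t{\left(G \right)} = 1 - \frac{4}{G}$ ($t{\left(G \right)} = - \frac{4}{G} + 1 = 1 - \frac{4}{G}$)
$M{\left(d \right)} = \frac{2 + d^{2}}{d \left(6 + d^{2}\right)}$ ($M{\left(d \right)} = \frac{\frac{1}{6 + d^{2}} \left(-4 + \left(6 + d^{2}\right)\right)}{d} = \frac{\frac{1}{6 + d^{2}} \left(2 + d^{2}\right)}{d} = \frac{2 + d^{2}}{d \left(6 + d^{2}\right)}$)
$j{\left(-222 \right)} + M{\left(k \right)} = -179 + \frac{2 + \left(-153\right)^{2}}{\left(-153\right) \left(6 + \left(-153\right)^{2}\right)} = -179 - \frac{2 + 23409}{153 \left(6 + 23409\right)} = -179 - \frac{1}{153} \cdot \frac{1}{23415} \cdot 23411 = -179 - \frac{1}{3582495} \cdot 23411 = -179 - \frac{23411}{3582495} = - \frac{641290016}{3582495}$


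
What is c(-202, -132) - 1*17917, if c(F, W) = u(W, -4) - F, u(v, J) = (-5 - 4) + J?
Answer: -17728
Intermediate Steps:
u(v, J) = -9 + J
c(F, W) = -13 - F (c(F, W) = (-9 - 4) - F = -13 - F)
c(-202, -132) - 1*17917 = (-13 - 1*(-202)) - 1*17917 = (-13 + 202) - 17917 = 189 - 17917 = -17728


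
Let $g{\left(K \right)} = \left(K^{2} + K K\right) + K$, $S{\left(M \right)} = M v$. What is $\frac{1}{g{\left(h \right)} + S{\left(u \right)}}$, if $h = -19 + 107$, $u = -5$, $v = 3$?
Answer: $\frac{1}{15561} \approx 6.4263 \cdot 10^{-5}$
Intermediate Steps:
$S{\left(M \right)} = 3 M$ ($S{\left(M \right)} = M 3 = 3 M$)
$h = 88$
$g{\left(K \right)} = K + 2 K^{2}$ ($g{\left(K \right)} = \left(K^{2} + K^{2}\right) + K = 2 K^{2} + K = K + 2 K^{2}$)
$\frac{1}{g{\left(h \right)} + S{\left(u \right)}} = \frac{1}{88 \left(1 + 2 \cdot 88\right) + 3 \left(-5\right)} = \frac{1}{88 \left(1 + 176\right) - 15} = \frac{1}{88 \cdot 177 - 15} = \frac{1}{15576 - 15} = \frac{1}{15561}$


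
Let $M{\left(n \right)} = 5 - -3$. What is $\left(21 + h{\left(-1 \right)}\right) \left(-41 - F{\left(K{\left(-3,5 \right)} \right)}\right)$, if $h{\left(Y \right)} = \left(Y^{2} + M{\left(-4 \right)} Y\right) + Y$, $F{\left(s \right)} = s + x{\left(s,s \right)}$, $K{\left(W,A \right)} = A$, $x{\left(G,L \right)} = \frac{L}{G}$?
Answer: $-611$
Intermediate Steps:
$M{\left(n \right)} = 8$ ($M{\left(n \right)} = 5 + 3 = 8$)
$F{\left(s \right)} = 1 + s$ ($F{\left(s \right)} = s + \frac{s}{s} = s + 1 = 1 + s$)
$h{\left(Y \right)} = Y^{2} + 9 Y$ ($h{\left(Y \right)} = \left(Y^{2} + 8 Y\right) + Y = Y^{2} + 9 Y$)
$\left(21 + h{\left(-1 \right)}\right) \left(-41 - F{\left(K{\left(-3,5 \right)} \right)}\right) = \left(21 - \left(9 - 1\right)\right) \left(-41 - \left(1 + 5\right)\right) = \left(21 - 8\right) \left(-41 - 6\right) = 13 \left(-47\right) = -611$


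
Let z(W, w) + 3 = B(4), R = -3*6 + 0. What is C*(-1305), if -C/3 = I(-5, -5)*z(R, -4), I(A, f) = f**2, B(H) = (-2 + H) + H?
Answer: 293625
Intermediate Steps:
B(H) = -2 + 2*H
R = -18 (R = -18 + 0 = -18)
z(W, w) = 3 (z(W, w) = -3 + (-2 + 2*4) = -3 + (-2 + 8) = -3 + 6 = 3)
C = -225 (C = -3*(-5)**2*3 = -75*3 = -3*75 = -225)
C*(-1305) = -225*(-1305) = 293625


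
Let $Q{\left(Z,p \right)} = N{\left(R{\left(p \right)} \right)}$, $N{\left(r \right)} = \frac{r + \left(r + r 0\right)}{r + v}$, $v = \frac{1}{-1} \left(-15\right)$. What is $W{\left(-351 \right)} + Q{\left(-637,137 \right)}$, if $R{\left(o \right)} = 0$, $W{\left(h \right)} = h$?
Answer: $-351$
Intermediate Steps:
$v = 15$ ($v = \left(-1\right) \left(-15\right) = 15$)
$N{\left(r \right)} = \frac{2 r}{15 + r}$ ($N{\left(r \right)} = \frac{r + \left(r + r 0\right)}{r + 15} = \frac{r + \left(r + 0\right)}{15 + r} = \frac{r + r}{15 + r} = \frac{2 r}{15 + r}$)
$Q{\left(Z,p \right)} = 0$ ($Q{\left(Z,p \right)} = 2 \cdot 0 \frac{1}{15 + 0} = 2 \cdot 0 \cdot \frac{1}{15} = 0$)
$W{\left(-351 \right)} + Q{\left(-637,137 \right)} = -351 + 0 = -351$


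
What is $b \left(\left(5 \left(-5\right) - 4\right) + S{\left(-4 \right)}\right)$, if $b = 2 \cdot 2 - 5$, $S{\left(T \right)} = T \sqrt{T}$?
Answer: $29 + 8 i \approx 29.0 + 8.0 i$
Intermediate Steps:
$S{\left(T \right)} = T^{\frac{3}{2}}$
$b = -1$ ($b = 4 - 5 = -1$)
$b \left(\left(5 \left(-5\right) - 4\right) + S{\left(-4 \right)}\right) = - (\left(5 \left(-5\right) - 4\right) + \left(-4\right)^{\frac{3}{2}}) = - (\left(-25 - 4\right) - 8 i) = - (-29 - 8 i) = 29 + 8 i$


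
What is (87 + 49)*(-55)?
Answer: -7480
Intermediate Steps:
(87 + 49)*(-55) = 136*(-55) = -7480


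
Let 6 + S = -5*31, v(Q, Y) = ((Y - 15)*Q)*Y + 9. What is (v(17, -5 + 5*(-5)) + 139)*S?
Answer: -3718778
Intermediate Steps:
v(Q, Y) = 9 + Q*Y*(-15 + Y) (v(Q, Y) = ((-15 + Y)*Q)*Y + 9 = (Q*(-15 + Y))*Y + 9 = Q*Y*(-15 + Y) + 9 = 9 + Q*Y*(-15 + Y))
S = -161 (S = -6 - 5*31 = -6 - 155 = -161)
(v(17, -5 + 5*(-5)) + 139)*S = ((9 + 17*(-5 + 5*(-5))² - 15*17*(-5 + 5*(-5))) + 139)*(-161) = ((9 + 17*(-5 - 25)² - 15*17*(-5 - 25)) + 139)*(-161) = ((9 + 17*(-30)² - 15*17*(-30)) + 139)*(-161) = ((9 + 17*900 + 7650) + 139)*(-161) = ((9 + 15300 + 7650) + 139)*(-161) = (22959 + 139)*(-161) = 23098*(-161) = -3718778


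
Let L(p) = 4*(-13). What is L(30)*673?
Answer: -34996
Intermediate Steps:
L(p) = -52
L(30)*673 = -52*673 = -34996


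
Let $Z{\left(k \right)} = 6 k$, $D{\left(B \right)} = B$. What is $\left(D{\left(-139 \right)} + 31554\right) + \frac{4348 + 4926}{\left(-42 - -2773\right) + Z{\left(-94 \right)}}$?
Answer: $\frac{68085579}{2167} \approx 31419.0$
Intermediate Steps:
$\left(D{\left(-139 \right)} + 31554\right) + \frac{4348 + 4926}{\left(-42 - -2773\right) + Z{\left(-94 \right)}} = \left(-139 + 31554\right) + \frac{4348 + 4926}{\left(-42 - -2773\right) + 6 \left(-94\right)} = 31415 + \frac{9274}{\left(-42 + 2773\right) - 564} = 31415 + \frac{9274}{2731 - 564} = 31415 + \frac{9274}{2167} = \frac{68085579}{2167}$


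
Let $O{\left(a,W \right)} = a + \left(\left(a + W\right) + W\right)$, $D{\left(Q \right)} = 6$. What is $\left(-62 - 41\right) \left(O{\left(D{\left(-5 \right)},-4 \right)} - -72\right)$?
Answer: $-7828$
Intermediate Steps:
$O{\left(a,W \right)} = 2 W + 2 a$ ($O{\left(a,W \right)} = a + \left(\left(W + a\right) + W\right) = a + \left(a + 2 W\right) = 2 W + 2 a$)
$\left(-62 - 41\right) \left(O{\left(D{\left(-5 \right)},-4 \right)} - -72\right) = \left(-62 - 41\right) \left(\left(2 \left(-4\right) + 2 \cdot 6\right) - -72\right) = - 103 \left(\left(-8 + 12\right) + 72\right) = - 103 \left(4 + 72\right) = \left(-103\right) 76 = -7828$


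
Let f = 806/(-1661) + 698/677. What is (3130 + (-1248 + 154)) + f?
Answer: 2290089608/1124497 ≈ 2036.5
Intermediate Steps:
f = 613716/1124497 (f = 806*(-1/1661) + 698*(1/677) = -806/1661 + 698/677 = 613716/1124497 ≈ 0.54577)
(3130 + (-1248 + 154)) + f = (3130 + (-1248 + 154)) + 613716/1124497 = (3130 - 1094) + 613716/1124497 = 2036 + 613716/1124497 = 2290089608/1124497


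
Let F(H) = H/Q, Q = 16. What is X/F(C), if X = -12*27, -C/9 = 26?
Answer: 288/13 ≈ 22.154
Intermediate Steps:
C = -234 (C = -9*26 = -234)
X = -324
F(H) = H/16
X/F(C) = -324/((1/16)*(-234)) = -324/(-117/8) = -324*(-8/117) = 288/13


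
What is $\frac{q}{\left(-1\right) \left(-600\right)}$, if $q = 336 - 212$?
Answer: $\frac{31}{150} \approx 0.20667$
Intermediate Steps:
$q = 124$ ($q = 336 - 212 = 124$)
$\frac{q}{\left(-1\right) \left(-600\right)} = \frac{124}{\left(-1\right) \left(-600\right)} = \frac{124}{600} = 124 \cdot \frac{1}{600} = \frac{31}{150}$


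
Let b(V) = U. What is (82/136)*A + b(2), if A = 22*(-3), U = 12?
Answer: -945/34 ≈ -27.794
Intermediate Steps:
b(V) = 12
A = -66
(82/136)*A + b(2) = (82/136)*(-66) + 12 = (82*(1/136))*(-66) + 12 = (41/68)*(-66) + 12 = -1353/34 + 12 = -945/34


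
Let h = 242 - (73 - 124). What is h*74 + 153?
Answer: 21835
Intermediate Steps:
h = 293 (h = 242 - 1*(-51) = 242 + 51 = 293)
h*74 + 153 = 293*74 + 153 = 21682 + 153 = 21835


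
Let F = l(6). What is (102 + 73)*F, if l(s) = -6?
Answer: -1050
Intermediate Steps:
F = -6
(102 + 73)*F = (102 + 73)*(-6) = 175*(-6) = -1050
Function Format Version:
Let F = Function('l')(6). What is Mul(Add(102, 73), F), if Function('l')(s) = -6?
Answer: -1050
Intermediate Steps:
F = -6
Mul(Add(102, 73), F) = Mul(Add(102, 73), -6) = Mul(175, -6) = -1050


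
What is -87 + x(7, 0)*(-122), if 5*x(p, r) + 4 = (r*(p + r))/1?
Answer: 53/5 ≈ 10.600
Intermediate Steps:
x(p, r) = -⅘ + r*(p + r)/5 (x(p, r) = -⅘ + ((r*(p + r))/1)/5 = -⅘ + ((r*(p + r))*1)/5 = -⅘ + (r*(p + r))/5 = -⅘ + r*(p + r)/5)
-87 + x(7, 0)*(-122) = -87 + (-⅘ + (⅕)*0² + (⅕)*7*0)*(-122) = -87 + (-⅘ + (⅕)*0 + 0)*(-122) = -87 + (-⅘ + 0 + 0)*(-122) = -87 - ⅘*(-122) = -87 + 488/5 = 53/5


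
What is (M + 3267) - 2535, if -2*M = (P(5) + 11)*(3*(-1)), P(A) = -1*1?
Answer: 747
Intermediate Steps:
P(A) = -1
M = 15 (M = -(-1 + 11)*3*(-1)/2 = -5*(-3) = -1/2*(-30) = 15)
(M + 3267) - 2535 = (15 + 3267) - 2535 = 3282 - 2535 = 747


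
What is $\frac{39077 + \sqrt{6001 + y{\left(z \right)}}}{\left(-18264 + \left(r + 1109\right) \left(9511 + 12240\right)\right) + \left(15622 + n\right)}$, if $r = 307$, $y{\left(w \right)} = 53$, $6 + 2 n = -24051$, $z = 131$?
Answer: $\frac{78154}{61569491} + \frac{2 \sqrt{6054}}{61569491} \approx 0.0012719$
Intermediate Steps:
$n = - \frac{24057}{2}$ ($n = -3 + \frac{1}{2} \left(-24051\right) = -3 - \frac{24051}{2} = - \frac{24057}{2} \approx -12029.0$)
$\frac{39077 + \sqrt{6001 + y{\left(z \right)}}}{\left(-18264 + \left(r + 1109\right) \left(9511 + 12240\right)\right) + \left(15622 + n\right)} = \frac{39077 + \sqrt{6001 + 53}}{\left(-18264 + \left(307 + 1109\right) \left(9511 + 12240\right)\right) + \left(15622 - \frac{24057}{2}\right)} = \frac{39077 + \sqrt{6054}}{\left(-18264 + 1416 \cdot 21751\right) + \frac{7187}{2}} = \frac{39077 + \sqrt{6054}}{\left(-18264 + 30799416\right) + \frac{7187}{2}} = \frac{39077 + \sqrt{6054}}{30781152 + \frac{7187}{2}} = \frac{39077 + \sqrt{6054}}{\frac{61569491}{2}} = \left(39077 + \sqrt{6054}\right) \frac{2}{61569491} = \frac{78154}{61569491} + \frac{2 \sqrt{6054}}{61569491}$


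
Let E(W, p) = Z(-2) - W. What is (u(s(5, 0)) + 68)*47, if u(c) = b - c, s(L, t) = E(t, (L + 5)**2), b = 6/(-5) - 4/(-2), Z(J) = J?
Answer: 16638/5 ≈ 3327.6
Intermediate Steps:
E(W, p) = -2 - W
b = 4/5 (b = 6*(-1/5) - 4*(-1/2) = -6/5 + 2 = 4/5 ≈ 0.80000)
s(L, t) = -2 - t
u(c) = 4/5 - c
(u(s(5, 0)) + 68)*47 = ((4/5 - (-2 - 1*0)) + 68)*47 = ((4/5 - (-2 + 0)) + 68)*47 = ((4/5 - 1*(-2)) + 68)*47 = ((4/5 + 2) + 68)*47 = (14/5 + 68)*47 = (354/5)*47 = 16638/5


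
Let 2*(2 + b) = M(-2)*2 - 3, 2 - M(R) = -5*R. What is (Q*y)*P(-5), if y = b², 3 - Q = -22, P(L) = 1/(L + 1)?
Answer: -13225/16 ≈ -826.56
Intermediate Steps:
M(R) = 2 + 5*R (M(R) = 2 - (-5)*R = 2 + 5*R)
P(L) = 1/(1 + L)
Q = 25 (Q = 3 - 1*(-22) = 3 + 22 = 25)
b = -23/2 (b = -2 + ((2 + 5*(-2))*2 - 3)/2 = -2 + ((2 - 10)*2 - 3)/2 = -2 + (-8*2 - 3)/2 = -2 + (-16 - 3)/2 = -2 + (½)*(-19) = -2 - 19/2 = -23/2 ≈ -11.500)
y = 529/4 (y = (-23/2)² = 529/4 ≈ 132.25)
(Q*y)*P(-5) = (25*(529/4))/(1 - 5) = (13225/4)/(-4) = (13225/4)*(-¼) = -13225/16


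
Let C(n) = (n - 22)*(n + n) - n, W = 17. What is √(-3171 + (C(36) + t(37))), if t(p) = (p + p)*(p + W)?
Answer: √1797 ≈ 42.391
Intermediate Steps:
C(n) = -n + 2*n*(-22 + n) (C(n) = (-22 + n)*(2*n) - n = 2*n*(-22 + n) - n = -n + 2*n*(-22 + n))
t(p) = 2*p*(17 + p) (t(p) = (p + p)*(p + 17) = (2*p)*(17 + p) = 2*p*(17 + p))
√(-3171 + (C(36) + t(37))) = √(-3171 + (36*(-45 + 2*36) + 2*37*(17 + 37))) = √(-3171 + (36*(-45 + 72) + 2*37*54)) = √(-3171 + (36*27 + 3996)) = √(-3171 + (972 + 3996)) = √(-3171 + 4968) = √1797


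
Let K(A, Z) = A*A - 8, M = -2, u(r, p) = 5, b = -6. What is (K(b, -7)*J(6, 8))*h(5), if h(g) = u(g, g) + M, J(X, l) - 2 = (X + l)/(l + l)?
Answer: 483/2 ≈ 241.50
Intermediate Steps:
J(X, l) = 2 + (X + l)/(2*l) (J(X, l) = 2 + (X + l)/(l + l) = 2 + (X + l)/((2*l)) = 2 + (X + l)*(1/(2*l)) = 2 + (X + l)/(2*l))
K(A, Z) = -8 + A**2 (K(A, Z) = A**2 - 8 = -8 + A**2)
h(g) = 3 (h(g) = 5 - 2 = 3)
(K(b, -7)*J(6, 8))*h(5) = ((-8 + (-6)**2)*((1/2)*(6 + 5*8)/8))*3 = ((-8 + 36)*((1/2)*(1/8)*(6 + 40)))*3 = (28*((1/2)*(1/8)*46))*3 = (28*(23/8))*3 = (161/2)*3 = 483/2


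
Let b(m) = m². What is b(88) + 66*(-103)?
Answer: 946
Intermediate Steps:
b(88) + 66*(-103) = 88² + 66*(-103) = 7744 - 6798 = 946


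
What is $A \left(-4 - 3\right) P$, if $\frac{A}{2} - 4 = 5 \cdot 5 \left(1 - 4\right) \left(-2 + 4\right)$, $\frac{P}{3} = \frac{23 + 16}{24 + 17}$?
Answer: $\frac{239148}{41} \approx 5832.9$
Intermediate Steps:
$P = \frac{117}{41}$ ($P = 3 \frac{23 + 16}{24 + 17} = 3 \cdot \frac{39}{41} = \frac{117}{41} \approx 2.8537$)
$A = -292$ ($A = 8 + 2 \cdot 5 \cdot 5 \left(1 - 4\right) \left(-2 + 4\right) = 8 + 2 \cdot 25 \left(\left(-3\right) 2\right) = 8 + 2 \cdot 25 \left(-6\right) = 8 + 2 \left(-150\right) = 8 - 300 = -292$)
$A \left(-4 - 3\right) P = - 292 \left(-4 - 3\right) \frac{117}{41} = \left(-292\right) \left(-7\right) \frac{117}{41} = 2044 \cdot \frac{117}{41} = \frac{239148}{41}$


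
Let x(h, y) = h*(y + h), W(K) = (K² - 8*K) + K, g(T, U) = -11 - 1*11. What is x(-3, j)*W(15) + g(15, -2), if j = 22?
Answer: -6862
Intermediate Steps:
g(T, U) = -22 (g(T, U) = -11 - 11 = -22)
W(K) = K² - 7*K
x(h, y) = h*(h + y)
x(-3, j)*W(15) + g(15, -2) = (-3*(-3 + 22))*(15*(-7 + 15)) - 22 = (-3*19)*(15*8) - 22 = -57*120 - 22 = -6840 - 22 = -6862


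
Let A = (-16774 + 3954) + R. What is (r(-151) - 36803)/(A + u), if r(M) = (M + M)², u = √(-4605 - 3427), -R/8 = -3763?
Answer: 235066721/74686172 - 54401*I*√502/74686172 ≈ 3.1474 - 0.01632*I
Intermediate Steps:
R = 30104 (R = -8*(-3763) = 30104)
u = 4*I*√502 (u = √(-8032) = 4*I*√502 ≈ 89.621*I)
A = 17284 (A = (-16774 + 3954) + 30104 = -12820 + 30104 = 17284)
r(M) = 4*M² (r(M) = (2*M)² = 4*M²)
(r(-151) - 36803)/(A + u) = (4*(-151)² - 36803)/(17284 + 4*I*√502) = (4*22801 - 36803)/(17284 + 4*I*√502) = (91204 - 36803)/(17284 + 4*I*√502) = 54401/(17284 + 4*I*√502)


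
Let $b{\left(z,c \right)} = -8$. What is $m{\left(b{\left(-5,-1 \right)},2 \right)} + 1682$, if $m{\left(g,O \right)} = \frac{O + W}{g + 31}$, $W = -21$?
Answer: $\frac{38667}{23} \approx 1681.2$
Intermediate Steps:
$m{\left(g,O \right)} = \frac{-21 + O}{31 + g}$ ($m{\left(g,O \right)} = \frac{O - 21}{g + 31} = \frac{-21 + O}{31 + g}$)
$m{\left(b{\left(-5,-1 \right)},2 \right)} + 1682 = \frac{-21 + 2}{31 - 8} + 1682 = \frac{1}{23} \left(-19\right) + 1682 = - \frac{19}{23} + 1682 = \frac{38667}{23}$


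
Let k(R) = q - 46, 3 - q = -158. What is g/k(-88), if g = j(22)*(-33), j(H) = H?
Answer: -726/115 ≈ -6.3130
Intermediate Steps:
q = 161 (q = 3 - 1*(-158) = 3 + 158 = 161)
k(R) = 115 (k(R) = 161 - 46 = 115)
g = -726 (g = 22*(-33) = -726)
g/k(-88) = -726/115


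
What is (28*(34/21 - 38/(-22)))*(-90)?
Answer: -92760/11 ≈ -8432.7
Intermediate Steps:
(28*(34/21 - 38/(-22)))*(-90) = (28*(34*(1/21) - 38*(-1/22)))*(-90) = (28*(34/21 + 19/11))*(-90) = (28*(773/231))*(-90) = (3092/33)*(-90) = -92760/11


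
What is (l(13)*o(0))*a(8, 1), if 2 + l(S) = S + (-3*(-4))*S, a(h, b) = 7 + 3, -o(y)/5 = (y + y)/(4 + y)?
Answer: 0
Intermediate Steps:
o(y) = -10*y/(4 + y) (o(y) = -5*(y + y)/(4 + y) = -5*2*y/(4 + y) = -10*y/(4 + y))
a(h, b) = 10
l(S) = -2 + 13*S (l(S) = -2 + (S + (-3*(-4))*S) = -2 + (S + 12*S) = -2 + 13*S)
(l(13)*o(0))*a(8, 1) = ((-2 + 13*13)*(-10*0/(4 + 0)))*10 = ((-2 + 169)*(-10*0/4))*10 = (167*(-10*0*1/4))*10 = (167*0)*10 = 0*10 = 0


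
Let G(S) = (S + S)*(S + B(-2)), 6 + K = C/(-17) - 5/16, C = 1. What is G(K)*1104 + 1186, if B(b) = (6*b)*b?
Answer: -570629683/2312 ≈ -2.4681e+5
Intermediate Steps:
B(b) = 6*b**2
K = -1733/272 (K = -6 + (1/(-17) - 5/16) = -6 + (1*(-1/17) - 5*1/16) = -6 + (-1/17 - 5/16) = -6 - 101/272 = -1733/272 ≈ -6.3713)
G(S) = 2*S*(24 + S) (G(S) = (S + S)*(S + 6*(-2)**2) = (2*S)*(S + 6*4) = (2*S)*(S + 24) = (2*S)*(24 + S) = 2*S*(24 + S))
G(K)*1104 + 1186 = (2*(-1733/272)*(24 - 1733/272))*1104 + 1186 = (2*(-1733/272)*(4795/272))*1104 + 1186 = -8309735/36992*1104 + 1186 = -573371715/2312 + 1186 = -570629683/2312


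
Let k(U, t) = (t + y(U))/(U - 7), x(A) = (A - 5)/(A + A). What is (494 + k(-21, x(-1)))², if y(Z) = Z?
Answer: 47955625/196 ≈ 2.4467e+5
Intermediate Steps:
x(A) = (-5 + A)/(2*A) (x(A) = (-5 + A)/((2*A)) = (-5 + A)*(1/(2*A)) = (-5 + A)/(2*A))
k(U, t) = (U + t)/(-7 + U) (k(U, t) = (t + U)/(U - 7) = (U + t)/(-7 + U))
(494 + k(-21, x(-1)))² = (494 + (-21 + (½)*(-5 - 1)/(-1))/(-7 - 21))² = (494 + (-21 + (½)*(-1)*(-6))/(-28))² = (494 - (-21 + 3)/28)² = (494 - 1/28*(-18))² = (494 + 9/14)² = (6925/14)² = 47955625/196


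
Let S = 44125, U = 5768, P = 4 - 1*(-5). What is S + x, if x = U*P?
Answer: 96037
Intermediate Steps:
P = 9 (P = 4 + 5 = 9)
x = 51912 (x = 5768*9 = 51912)
S + x = 44125 + 51912 = 96037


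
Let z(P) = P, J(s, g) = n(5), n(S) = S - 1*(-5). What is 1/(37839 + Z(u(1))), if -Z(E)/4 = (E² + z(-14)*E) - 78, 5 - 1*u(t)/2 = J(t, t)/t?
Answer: 1/37191 ≈ 2.6888e-5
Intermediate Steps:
n(S) = 5 + S (n(S) = S + 5 = 5 + S)
J(s, g) = 10 (J(s, g) = 5 + 5 = 10)
u(t) = 10 - 20/t
Z(E) = 312 - 4*E² + 56*E (Z(E) = -4*((E² - 14*E) - 78) = -4*(-78 + E² - 14*E) = 312 - 4*E² + 56*E)
1/(37839 + Z(u(1))) = 1/(37839 + (312 - 4*(10 - 20/1)² + 56*(10 - 20/1))) = 1/(37839 + (312 - 4*(10 - 20*1)² + 56*(10 - 20*1))) = 1/(37839 + (312 - 4*(10 - 20)² + 56*(10 - 20))) = 1/(37839 + (312 - 4*(-10)² + 56*(-10))) = 1/(37839 + (312 - 4*100 - 560)) = 1/(37839 + (312 - 400 - 560)) = 1/(37839 - 648) = 1/37191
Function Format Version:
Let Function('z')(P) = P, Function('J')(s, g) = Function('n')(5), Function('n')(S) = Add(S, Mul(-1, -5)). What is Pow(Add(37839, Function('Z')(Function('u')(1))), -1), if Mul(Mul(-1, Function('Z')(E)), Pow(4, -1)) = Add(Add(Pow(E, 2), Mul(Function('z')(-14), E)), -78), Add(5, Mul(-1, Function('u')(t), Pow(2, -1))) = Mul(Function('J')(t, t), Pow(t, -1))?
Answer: Rational(1, 37191) ≈ 2.6888e-5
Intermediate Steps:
Function('n')(S) = Add(5, S) (Function('n')(S) = Add(S, 5) = Add(5, S))
Function('J')(s, g) = 10 (Function('J')(s, g) = Add(5, 5) = 10)
Function('u')(t) = Add(10, Mul(-20, Pow(t, -1))) (Function('u')(t) = Add(10, Mul(-2, Mul(10, Pow(t, -1)))) = Add(10, Mul(-20, Pow(t, -1))))
Function('Z')(E) = Add(312, Mul(-4, Pow(E, 2)), Mul(56, E)) (Function('Z')(E) = Mul(-4, Add(Add(Pow(E, 2), Mul(-14, E)), -78)) = Mul(-4, Add(-78, Pow(E, 2), Mul(-14, E))) = Add(312, Mul(-4, Pow(E, 2)), Mul(56, E)))
Pow(Add(37839, Function('Z')(Function('u')(1))), -1) = Pow(Add(37839, Add(312, Mul(-4, Pow(Add(10, Mul(-20, Pow(1, -1))), 2)), Mul(56, Add(10, Mul(-20, Pow(1, -1)))))), -1) = Pow(Add(37839, Add(312, Mul(-4, Pow(Add(10, Mul(-20, 1)), 2)), Mul(56, Add(10, Mul(-20, 1))))), -1) = Pow(Add(37839, Add(312, Mul(-4, Pow(Add(10, -20), 2)), Mul(56, Add(10, -20)))), -1) = Pow(Add(37839, Add(312, Mul(-4, Pow(-10, 2)), Mul(56, -10))), -1) = Pow(Add(37839, Add(312, Mul(-4, 100), -560)), -1) = Pow(Add(37839, Add(312, -400, -560)), -1) = Pow(Add(37839, -648), -1) = Pow(37191, -1) = Rational(1, 37191)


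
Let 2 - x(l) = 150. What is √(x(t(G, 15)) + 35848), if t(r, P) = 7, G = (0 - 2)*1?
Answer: 10*√357 ≈ 188.94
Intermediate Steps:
G = -2 (G = -2*1 = -2)
x(l) = -148 (x(l) = 2 - 1*150 = 2 - 150 = -148)
√(x(t(G, 15)) + 35848) = √(-148 + 35848) = √35700 = 10*√357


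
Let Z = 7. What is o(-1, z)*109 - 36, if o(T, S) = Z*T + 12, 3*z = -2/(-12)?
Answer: 509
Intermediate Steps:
z = 1/18 (z = (-2/(-12))/3 = (-2*(-1/12))/3 = (⅓)*(⅙) = 1/18 ≈ 0.055556)
o(T, S) = 12 + 7*T (o(T, S) = 7*T + 12 = 12 + 7*T)
o(-1, z)*109 - 36 = (12 + 7*(-1))*109 - 36 = (12 - 7)*109 - 36 = 5*109 - 36 = 545 - 36 = 509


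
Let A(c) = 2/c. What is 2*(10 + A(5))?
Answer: 104/5 ≈ 20.800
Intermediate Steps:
2*(10 + A(5)) = 2*(10 + 2/5) = 2*(52/5) = 104/5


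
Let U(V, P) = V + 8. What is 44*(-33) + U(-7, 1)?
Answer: -1451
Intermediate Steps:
U(V, P) = 8 + V
44*(-33) + U(-7, 1) = 44*(-33) + (8 - 7) = -1452 + 1 = -1451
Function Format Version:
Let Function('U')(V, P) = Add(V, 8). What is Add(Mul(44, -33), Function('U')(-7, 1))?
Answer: -1451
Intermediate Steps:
Function('U')(V, P) = Add(8, V)
Add(Mul(44, -33), Function('U')(-7, 1)) = Add(Mul(44, -33), Add(8, -7)) = Add(-1452, 1) = -1451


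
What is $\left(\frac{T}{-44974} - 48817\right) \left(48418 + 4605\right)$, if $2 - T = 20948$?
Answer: $- \frac{58205330478338}{22487} \approx -2.5884 \cdot 10^{9}$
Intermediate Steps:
$T = -20946$ ($T = 2 - 20948 = -20946$)
$\left(\frac{T}{-44974} - 48817\right) \left(48418 + 4605\right) = \left(- \frac{20946}{-44974} - 48817\right) \left(48418 + 4605\right) = \left(\left(-20946\right) \left(- \frac{1}{44974}\right) - 48817\right) 53023 = \left(\frac{10473}{22487} - 48817\right) 53023 = \left(- \frac{1097737406}{22487}\right) 53023 = - \frac{58205330478338}{22487}$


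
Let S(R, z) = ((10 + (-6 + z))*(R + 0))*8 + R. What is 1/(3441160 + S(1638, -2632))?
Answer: -1/30994514 ≈ -3.2264e-8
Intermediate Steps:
S(R, z) = R + 8*R*(4 + z) (S(R, z) = ((4 + z)*R)*8 + R = (R*(4 + z))*8 + R = 8*R*(4 + z) + R = R + 8*R*(4 + z))
1/(3441160 + S(1638, -2632)) = 1/(3441160 + 1638*(33 + 8*(-2632))) = 1/(3441160 + 1638*(33 - 21056)) = 1/(3441160 + 1638*(-21023)) = 1/(3441160 - 34435674) = 1/(-30994514) = -1/30994514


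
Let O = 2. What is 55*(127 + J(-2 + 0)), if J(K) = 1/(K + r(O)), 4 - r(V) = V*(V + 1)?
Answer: 27885/4 ≈ 6971.3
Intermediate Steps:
r(V) = 4 - V*(1 + V) (r(V) = 4 - V*(V + 1) = 4 - V*(1 + V))
J(K) = 1/(-2 + K) (J(K) = 1/(K + (4 - 1*2 - 1*2²)) = 1/(K + (4 - 2 - 1*4)) = 1/(K + (4 - 2 - 4)) = 1/(K - 2) = 1/(-2 + K))
55*(127 + J(-2 + 0)) = 55*(127 + 1/(-2 + (-2 + 0))) = 55*(127 + 1/(-2 - 2)) = 55*(127 + 1/(-4)) = 55*(127 - ¼) = 55*(507/4) = 27885/4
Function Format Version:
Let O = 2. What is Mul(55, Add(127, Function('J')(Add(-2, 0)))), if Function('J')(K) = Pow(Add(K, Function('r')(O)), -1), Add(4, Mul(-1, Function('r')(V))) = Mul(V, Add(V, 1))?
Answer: Rational(27885, 4) ≈ 6971.3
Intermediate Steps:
Function('r')(V) = Add(4, Mul(-1, V, Add(1, V))) (Function('r')(V) = Add(4, Mul(-1, Mul(V, Add(V, 1)))) = Add(4, Mul(-1, Mul(V, Add(1, V)))) = Add(4, Mul(-1, V, Add(1, V))))
Function('J')(K) = Pow(Add(-2, K), -1) (Function('J')(K) = Pow(Add(K, Add(4, Mul(-1, 2), Mul(-1, Pow(2, 2)))), -1) = Pow(Add(K, Add(4, -2, Mul(-1, 4))), -1) = Pow(Add(K, Add(4, -2, -4)), -1) = Pow(Add(K, -2), -1) = Pow(Add(-2, K), -1))
Mul(55, Add(127, Function('J')(Add(-2, 0)))) = Mul(55, Add(127, Pow(Add(-2, Add(-2, 0)), -1))) = Mul(55, Add(127, Pow(Add(-2, -2), -1))) = Mul(55, Add(127, Pow(-4, -1))) = Mul(55, Add(127, Rational(-1, 4))) = Mul(55, Rational(507, 4)) = Rational(27885, 4)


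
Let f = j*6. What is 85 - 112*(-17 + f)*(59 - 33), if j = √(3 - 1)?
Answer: 49589 - 17472*√2 ≈ 24880.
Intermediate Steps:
j = √2 ≈ 1.4142
f = 6*√2 (f = √2*6 = 6*√2 ≈ 8.4853)
85 - 112*(-17 + f)*(59 - 33) = 85 - 112*(-17 + 6*√2)*(59 - 33) = 85 - 112*(-17 + 6*√2)*26 = 85 - 112*(-442 + 156*√2) = 85 + (49504 - 17472*√2) = 49589 - 17472*√2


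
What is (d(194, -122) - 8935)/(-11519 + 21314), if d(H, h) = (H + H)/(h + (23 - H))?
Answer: -872781/956645 ≈ -0.91234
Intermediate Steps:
d(H, h) = 2*H/(23 + h - H) (d(H, h) = (2*H)/(23 + h - H) = 2*H/(23 + h - H))
(d(194, -122) - 8935)/(-11519 + 21314) = (2*194/(23 - 122 - 1*194) - 8935)/(-11519 + 21314) = (2*194/(23 - 122 - 194) - 8935)/9795 = (2*194/(-293) - 8935)*(1/9795) = (2*194*(-1/293) - 8935)*(1/9795) = (-388/293 - 8935)*(1/9795) = -2618343/293*1/9795 = -872781/956645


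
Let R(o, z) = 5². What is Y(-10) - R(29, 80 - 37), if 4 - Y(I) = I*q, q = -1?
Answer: -31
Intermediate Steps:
R(o, z) = 25
Y(I) = 4 + I (Y(I) = 4 - I*(-1) = 4 - (-1)*I = 4 + I)
Y(-10) - R(29, 80 - 37) = (4 - 10) - 1*25 = -6 - 25 = -31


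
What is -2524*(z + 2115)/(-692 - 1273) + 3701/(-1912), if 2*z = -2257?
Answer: 4753466047/3757080 ≈ 1265.2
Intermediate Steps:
z = -2257/2 (z = (½)*(-2257) = -2257/2 ≈ -1128.5)
-2524*(z + 2115)/(-692 - 1273) + 3701/(-1912) = -2524*(-2257/2 + 2115)/(-692 - 1273) + 3701/(-1912) = -2524/((-1965/1973/2)) + 3701*(-1/1912) = -2524/((-1965*2/1973)) - 3701/1912 = -2524/(-3930/1973) - 3701/1912 = -2524*(-1973/3930) - 3701/1912 = 2489926/1965 - 3701/1912 = 4753466047/3757080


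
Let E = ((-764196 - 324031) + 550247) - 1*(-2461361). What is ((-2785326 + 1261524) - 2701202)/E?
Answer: -4225004/1923381 ≈ -2.1967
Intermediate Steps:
E = 1923381 (E = (-1088227 + 550247) + 2461361 = -537980 + 2461361 = 1923381)
((-2785326 + 1261524) - 2701202)/E = ((-2785326 + 1261524) - 2701202)/1923381 = (-1523802 - 2701202)*(1/1923381) = -4225004*1/1923381 = -4225004/1923381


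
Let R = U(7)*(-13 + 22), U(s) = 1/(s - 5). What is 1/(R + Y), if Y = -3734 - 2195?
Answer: -2/11849 ≈ -0.00016879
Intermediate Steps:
U(s) = 1/(-5 + s)
Y = -5929
R = 9/2 (R = (-13 + 22)/(-5 + 7) = 9/2 ≈ 4.5000)
1/(R + Y) = 1/(9/2 - 5929) = 1/(-11849/2) = -2/11849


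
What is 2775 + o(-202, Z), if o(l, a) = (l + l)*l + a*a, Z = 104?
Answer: 95199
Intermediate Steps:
o(l, a) = a² + 2*l² (o(l, a) = (2*l)*l + a² = 2*l² + a² = a² + 2*l²)
2775 + o(-202, Z) = 2775 + (104² + 2*(-202)²) = 2775 + (10816 + 2*40804) = 2775 + (10816 + 81608) = 2775 + 92424 = 95199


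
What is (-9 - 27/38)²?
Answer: 136161/1444 ≈ 94.294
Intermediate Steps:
(-9 - 27/38)² = (-369/38)² = 136161/1444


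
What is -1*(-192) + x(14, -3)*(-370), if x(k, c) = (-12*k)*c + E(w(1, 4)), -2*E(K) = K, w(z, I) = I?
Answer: -185548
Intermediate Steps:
E(K) = -K/2
x(k, c) = -2 - 12*c*k (x(k, c) = (-12*k)*c - ½*4 = -12*c*k - 2 = -2 - 12*c*k)
-1*(-192) + x(14, -3)*(-370) = -1*(-192) + (-2 - 12*(-3)*14)*(-370) = 192 + (-2 + 504)*(-370) = 192 + 502*(-370) = 192 - 185740 = -185548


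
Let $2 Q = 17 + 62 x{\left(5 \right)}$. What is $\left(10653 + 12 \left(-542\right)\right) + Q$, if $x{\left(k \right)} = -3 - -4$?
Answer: $\frac{8377}{2} \approx 4188.5$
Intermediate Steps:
$x{\left(k \right)} = 1$ ($x{\left(k \right)} = -3 + 4 = 1$)
$Q = \frac{79}{2}$ ($Q = \frac{17 + 62 \cdot 1}{2} = \frac{17 + 62}{2} = \frac{1}{2} \cdot 79 = \frac{79}{2} \approx 39.5$)
$\left(10653 + 12 \left(-542\right)\right) + Q = \left(10653 + 12 \left(-542\right)\right) + \frac{79}{2} = \left(10653 - 6504\right) + \frac{79}{2} = 4149 + \frac{79}{2} = \frac{8377}{2}$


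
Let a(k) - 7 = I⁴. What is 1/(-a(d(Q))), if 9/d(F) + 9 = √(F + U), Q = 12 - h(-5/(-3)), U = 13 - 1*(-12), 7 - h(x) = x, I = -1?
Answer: -⅛ ≈ -0.12500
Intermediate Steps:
h(x) = 7 - x
U = 25 (U = 13 + 12 = 25)
Q = 20/3 (Q = 12 - (7 - (-5)/(-3)) = 12 - (7 - (-5)*(-1)/3) = 12 - (7 - 1*5/3) = 12 - (7 - 5/3) = 12 - 1*16/3 = 12 - 16/3 = 20/3 ≈ 6.6667)
d(F) = 9/(-9 + √(25 + F)) (d(F) = 9/(-9 + √(F + 25)) = 9/(-9 + √(25 + F)))
a(k) = 8 (a(k) = 7 + (-1)⁴ = 7 + 1 = 8)
1/(-a(d(Q))) = 1/(-1*8) = 1/(-8) = -⅛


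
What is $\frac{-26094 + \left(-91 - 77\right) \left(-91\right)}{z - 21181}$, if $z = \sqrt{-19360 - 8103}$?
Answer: $\frac{114440943}{224331112} + \frac{5403 i \sqrt{27463}}{224331112} \approx 0.51014 + 0.0039913 i$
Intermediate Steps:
$z = i \sqrt{27463}$ ($z = \sqrt{-27463} = i \sqrt{27463} \approx 165.72 i$)
$\frac{-26094 + \left(-91 - 77\right) \left(-91\right)}{z - 21181} = \frac{-26094 + \left(-91 - 77\right) \left(-91\right)}{i \sqrt{27463} - 21181} = \frac{-26094 - -15288}{-21181 + i \sqrt{27463}} = \frac{-26094 + 15288}{-21181 + i \sqrt{27463}} = - \frac{10806}{-21181 + i \sqrt{27463}}$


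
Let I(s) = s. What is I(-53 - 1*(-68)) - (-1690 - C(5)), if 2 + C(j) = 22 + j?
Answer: 1730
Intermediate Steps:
C(j) = 20 + j (C(j) = -2 + (22 + j) = 20 + j)
I(-53 - 1*(-68)) - (-1690 - C(5)) = (-53 - 1*(-68)) - (-1690 - (20 + 5)) = (-53 + 68) - (-1690 - 1*25) = 15 - (-1690 - 25) = 15 - 1*(-1715) = 15 + 1715 = 1730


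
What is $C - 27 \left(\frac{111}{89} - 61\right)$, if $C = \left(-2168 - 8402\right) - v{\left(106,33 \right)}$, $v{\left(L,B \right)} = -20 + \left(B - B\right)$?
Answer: $- \frac{795364}{89} \approx -8936.7$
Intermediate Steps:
$v{\left(L,B \right)} = -20$ ($v{\left(L,B \right)} = -20 + 0 = -20$)
$C = -10550$ ($C = \left(-2168 - 8402\right) - -20 = \left(-2168 - 8402\right) + 20 = -10570 + 20 = -10550$)
$C - 27 \left(\frac{111}{89} - 61\right) = -10550 - 27 \left(\frac{111}{89} - 61\right) = -10550 - 27 \left(- \frac{5318}{89}\right) = -10550 - - \frac{143586}{89} = -10550 + \frac{143586}{89} = - \frac{795364}{89}$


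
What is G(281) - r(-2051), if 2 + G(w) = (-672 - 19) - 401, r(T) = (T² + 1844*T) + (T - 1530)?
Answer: -422070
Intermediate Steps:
r(T) = -1530 + T² + 1845*T (r(T) = (T² + 1844*T) + (-1530 + T) = -1530 + T² + 1845*T)
G(w) = -1094 (G(w) = -2 + ((-672 - 19) - 401) = -2 + (-691 - 401) = -2 - 1092 = -1094)
G(281) - r(-2051) = -1094 - (-1530 + (-2051)² + 1845*(-2051)) = -1094 - (-1530 + 4206601 - 3784095) = -1094 - 1*420976 = -1094 - 420976 = -422070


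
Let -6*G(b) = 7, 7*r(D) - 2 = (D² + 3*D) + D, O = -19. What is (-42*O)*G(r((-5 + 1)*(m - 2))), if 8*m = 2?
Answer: -931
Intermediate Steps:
m = ¼ (m = (⅛)*2 = ¼ ≈ 0.25000)
r(D) = 2/7 + D²/7 + 4*D/7 (r(D) = 2/7 + ((D² + 3*D) + D)/7 = 2/7 + (D² + 4*D)/7 = 2/7 + (D²/7 + 4*D/7) = 2/7 + D²/7 + 4*D/7)
G(b) = -7/6 (G(b) = -⅙*7 = -7/6)
(-42*O)*G(r((-5 + 1)*(m - 2))) = -42*(-19)*(-7/6) = 798*(-7/6) = -931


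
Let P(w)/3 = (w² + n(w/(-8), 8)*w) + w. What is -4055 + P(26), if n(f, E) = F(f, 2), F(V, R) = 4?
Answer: -1637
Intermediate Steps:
n(f, E) = 4
P(w) = 3*w² + 15*w (P(w) = 3*((w² + 4*w) + w) = 3*(w² + 5*w) = 3*w² + 15*w)
-4055 + P(26) = -4055 + 3*26*(5 + 26) = -4055 + 3*26*31 = -4055 + 2418 = -1637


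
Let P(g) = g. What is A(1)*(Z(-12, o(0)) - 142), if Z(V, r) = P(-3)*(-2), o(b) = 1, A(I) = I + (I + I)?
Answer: -408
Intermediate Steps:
A(I) = 3*I (A(I) = I + 2*I = 3*I)
Z(V, r) = 6 (Z(V, r) = -3*(-2) = 6)
A(1)*(Z(-12, o(0)) - 142) = (3*1)*(6 - 142) = 3*(-136) = -408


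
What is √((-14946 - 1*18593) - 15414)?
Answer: I*√48953 ≈ 221.25*I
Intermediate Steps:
√((-14946 - 1*18593) - 15414) = √((-14946 - 18593) - 15414) = √(-33539 - 15414) = √(-48953) = I*√48953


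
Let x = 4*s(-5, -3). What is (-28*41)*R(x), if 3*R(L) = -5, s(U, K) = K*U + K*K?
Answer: 5740/3 ≈ 1913.3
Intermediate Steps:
s(U, K) = K**2 + K*U (s(U, K) = K*U + K**2 = K**2 + K*U)
x = 96 (x = 4*(-3*(-3 - 5)) = 4*(-3*(-8)) = 4*24 = 96)
R(L) = -5/3 (R(L) = (1/3)*(-5) = -5/3)
(-28*41)*R(x) = -28*41*(-5/3) = -1148*(-5/3) = 5740/3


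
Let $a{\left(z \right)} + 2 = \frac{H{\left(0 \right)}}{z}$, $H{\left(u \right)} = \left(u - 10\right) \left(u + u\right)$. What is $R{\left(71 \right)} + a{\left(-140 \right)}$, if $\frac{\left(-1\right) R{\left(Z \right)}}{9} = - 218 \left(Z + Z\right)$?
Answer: $278602$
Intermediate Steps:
$H{\left(u \right)} = 2 u \left(-10 + u\right)$ ($H{\left(u \right)} = \left(-10 + u\right) 2 u = 2 u \left(-10 + u\right)$)
$R{\left(Z \right)} = 3924 Z$ ($R{\left(Z \right)} = - 9 \left(- 218 \left(Z + Z\right)\right) = - 9 \left(- 218 \cdot 2 Z\right) = - 9 \left(- 436 Z\right) = 3924 Z$)
$a{\left(z \right)} = -2$ ($a{\left(z \right)} = -2 + \frac{2 \cdot 0 \left(-10 + 0\right)}{z} = -2 + \frac{2 \cdot 0 \left(-10\right)}{z} = -2 + \frac{0}{z} = -2 + 0 = -2$)
$R{\left(71 \right)} + a{\left(-140 \right)} = 3924 \cdot 71 - 2 = 278604 - 2 = 278602$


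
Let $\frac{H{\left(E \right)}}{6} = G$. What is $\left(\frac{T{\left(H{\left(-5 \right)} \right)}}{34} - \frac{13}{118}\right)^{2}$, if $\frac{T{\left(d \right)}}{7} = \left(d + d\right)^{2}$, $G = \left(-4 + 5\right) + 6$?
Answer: $\frac{8490854004649}{4024036} \approx 2.11 \cdot 10^{6}$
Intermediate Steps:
$G = 7$ ($G = 1 + 6 = 7$)
$H{\left(E \right)} = 42$ ($H{\left(E \right)} = 6 \cdot 7 = 42$)
$T{\left(d \right)} = 28 d^{2}$ ($T{\left(d \right)} = 7 \left(d + d\right)^{2} = 7 \left(2 d\right)^{2} = 7 \cdot 4 d^{2} = 28 d^{2}$)
$\left(\frac{T{\left(H{\left(-5 \right)} \right)}}{34} - \frac{13}{118}\right)^{2} = \left(\frac{28 \cdot 42^{2}}{34} - \frac{13}{118}\right)^{2} = \left(28 \cdot 1764 \cdot \frac{1}{34} - \frac{13}{118}\right)^{2} = \left(49392 \cdot \frac{1}{34} - \frac{13}{118}\right)^{2} = \left(\frac{24696}{17} - \frac{13}{118}\right)^{2} = \left(\frac{2913907}{2006}\right)^{2} = \frac{8490854004649}{4024036}$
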